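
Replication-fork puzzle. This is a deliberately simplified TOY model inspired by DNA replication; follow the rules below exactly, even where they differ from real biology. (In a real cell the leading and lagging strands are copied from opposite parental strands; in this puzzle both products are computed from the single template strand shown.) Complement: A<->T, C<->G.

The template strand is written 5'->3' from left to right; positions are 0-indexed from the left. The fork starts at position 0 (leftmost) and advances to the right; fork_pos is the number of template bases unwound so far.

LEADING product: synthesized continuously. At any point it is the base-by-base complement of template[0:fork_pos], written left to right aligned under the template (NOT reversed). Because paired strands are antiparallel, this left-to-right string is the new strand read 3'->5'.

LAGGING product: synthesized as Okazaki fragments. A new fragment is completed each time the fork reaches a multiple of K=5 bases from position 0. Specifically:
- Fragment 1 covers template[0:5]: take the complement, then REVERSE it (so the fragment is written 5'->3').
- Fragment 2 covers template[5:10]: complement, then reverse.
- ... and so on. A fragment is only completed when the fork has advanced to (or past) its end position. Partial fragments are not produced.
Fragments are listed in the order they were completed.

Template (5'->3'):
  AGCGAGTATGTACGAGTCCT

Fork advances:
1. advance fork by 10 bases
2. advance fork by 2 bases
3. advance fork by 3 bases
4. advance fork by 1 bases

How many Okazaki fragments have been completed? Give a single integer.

Answer: 3

Derivation:
Step 1: advance 10 -> fork_pos = 0 + 10 = 10. Reached multiple(s) of 5: 5, 10 -> fragments 1-2 completed (2 total).
Step 2: advance 2 -> fork_pos = 10 + 2 = 12. Next multiple of 5 is 15 (not reached); still 2 fragment(s).
Step 3: advance 3 -> fork_pos = 12 + 3 = 15. Reached multiple(s) of 5: 15 -> fragment 3 completed (3 total).
Step 4: advance 1 -> fork_pos = 15 + 1 = 16. Next multiple of 5 is 20 (not reached); still 3 fragment(s).
Check: final fork_pos = 16; the multiples of 5 that are <= 16 are 5..15 -> 16 // 5 = 3 completed fragment(s).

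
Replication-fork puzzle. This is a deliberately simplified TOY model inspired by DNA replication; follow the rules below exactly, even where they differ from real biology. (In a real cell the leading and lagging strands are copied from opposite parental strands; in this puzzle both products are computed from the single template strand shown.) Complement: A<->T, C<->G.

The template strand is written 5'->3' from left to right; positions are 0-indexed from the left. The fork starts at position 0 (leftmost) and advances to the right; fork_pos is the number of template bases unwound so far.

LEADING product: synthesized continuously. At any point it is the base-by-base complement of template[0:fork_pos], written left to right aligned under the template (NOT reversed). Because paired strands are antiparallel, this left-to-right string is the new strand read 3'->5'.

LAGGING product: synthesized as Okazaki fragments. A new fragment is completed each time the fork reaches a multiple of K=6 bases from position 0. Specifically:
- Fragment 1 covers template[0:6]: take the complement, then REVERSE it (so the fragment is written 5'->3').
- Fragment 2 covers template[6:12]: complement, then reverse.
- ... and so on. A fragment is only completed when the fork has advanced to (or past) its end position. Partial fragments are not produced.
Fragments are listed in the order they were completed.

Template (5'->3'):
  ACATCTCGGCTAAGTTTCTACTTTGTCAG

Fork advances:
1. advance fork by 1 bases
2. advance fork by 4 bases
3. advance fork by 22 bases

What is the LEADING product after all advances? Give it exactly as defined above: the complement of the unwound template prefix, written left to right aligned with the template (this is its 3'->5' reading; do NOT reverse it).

Step 1: advance 1 -> fork_pos = 0 + 1 = 1.
Step 2: advance 4 -> fork_pos = 1 + 4 = 5.
Step 3: advance 22 -> fork_pos = 5 + 22 = 27.
Unwound prefix: template[0:27] = ACATCTCGGCTAAGTTTCTACTTTGTC
Complement it base by base (A<->T, C<->G), keeping left-to-right order:
  [0:5] ACATC -> TGTAG
  [5:10] TCGGC -> AGCCG
  [10:15] TAAGT -> ATTCA
  [15:20] TTCTA -> AAGAT
  [20:25] CTTTG -> GAAAC
  [25:27] TC -> AG
Concatenate: TGTAGAGCCGATTCAAAGATGAAACAG (length 27; written aligned with the template, i.e. 3'->5').

Answer: TGTAGAGCCGATTCAAAGATGAAACAG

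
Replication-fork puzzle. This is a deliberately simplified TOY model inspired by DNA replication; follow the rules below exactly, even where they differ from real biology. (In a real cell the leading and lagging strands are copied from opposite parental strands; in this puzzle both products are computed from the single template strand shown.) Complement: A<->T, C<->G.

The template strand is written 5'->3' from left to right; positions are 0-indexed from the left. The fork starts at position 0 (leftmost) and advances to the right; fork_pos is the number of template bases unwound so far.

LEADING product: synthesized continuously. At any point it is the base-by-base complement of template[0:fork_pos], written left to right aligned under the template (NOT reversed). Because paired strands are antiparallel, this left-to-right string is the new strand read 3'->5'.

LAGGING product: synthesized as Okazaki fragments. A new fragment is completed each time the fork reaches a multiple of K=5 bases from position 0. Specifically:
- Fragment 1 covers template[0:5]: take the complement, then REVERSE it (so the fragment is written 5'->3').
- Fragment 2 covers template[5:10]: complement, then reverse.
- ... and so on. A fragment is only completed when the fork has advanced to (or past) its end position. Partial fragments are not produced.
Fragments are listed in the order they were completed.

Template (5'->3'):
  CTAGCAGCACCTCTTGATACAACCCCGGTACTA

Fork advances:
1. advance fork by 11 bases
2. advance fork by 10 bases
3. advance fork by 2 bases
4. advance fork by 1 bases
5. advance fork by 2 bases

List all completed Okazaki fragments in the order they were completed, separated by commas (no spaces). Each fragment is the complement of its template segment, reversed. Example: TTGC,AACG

Step 1: advance 11 -> fork_pos = 0 + 11 = 11. Reached multiple(s) of 5: 5, 10 -> fragments 1-2 completed (2 total).
Step 2: advance 10 -> fork_pos = 11 + 10 = 21. Reached multiple(s) of 5: 15, 20 -> fragments 3-4 completed (4 total).
Step 3: advance 2 -> fork_pos = 21 + 2 = 23. Next multiple of 5 is 25 (not reached); still 4 fragment(s).
Step 4: advance 1 -> fork_pos = 23 + 1 = 24. Next multiple of 5 is 25 (not reached); still 4 fragment(s).
Step 5: advance 2 -> fork_pos = 24 + 2 = 26. Reached multiple(s) of 5: 25 -> fragment 5 completed (5 total).
Final fork_pos = 26, so 5 fragment(s) are complete. Build each: template segment -> complement -> reverse.
Fragment 1: template[0:5] = CTAGC -> complement GATCG -> reversed GCTAG
Fragment 2: template[5:10] = AGCAC -> complement TCGTG -> reversed GTGCT
Fragment 3: template[10:15] = CTCTT -> complement GAGAA -> reversed AAGAG
Fragment 4: template[15:20] = GATAC -> complement CTATG -> reversed GTATC
Fragment 5: template[20:25] = AACCC -> complement TTGGG -> reversed GGGTT

Answer: GCTAG,GTGCT,AAGAG,GTATC,GGGTT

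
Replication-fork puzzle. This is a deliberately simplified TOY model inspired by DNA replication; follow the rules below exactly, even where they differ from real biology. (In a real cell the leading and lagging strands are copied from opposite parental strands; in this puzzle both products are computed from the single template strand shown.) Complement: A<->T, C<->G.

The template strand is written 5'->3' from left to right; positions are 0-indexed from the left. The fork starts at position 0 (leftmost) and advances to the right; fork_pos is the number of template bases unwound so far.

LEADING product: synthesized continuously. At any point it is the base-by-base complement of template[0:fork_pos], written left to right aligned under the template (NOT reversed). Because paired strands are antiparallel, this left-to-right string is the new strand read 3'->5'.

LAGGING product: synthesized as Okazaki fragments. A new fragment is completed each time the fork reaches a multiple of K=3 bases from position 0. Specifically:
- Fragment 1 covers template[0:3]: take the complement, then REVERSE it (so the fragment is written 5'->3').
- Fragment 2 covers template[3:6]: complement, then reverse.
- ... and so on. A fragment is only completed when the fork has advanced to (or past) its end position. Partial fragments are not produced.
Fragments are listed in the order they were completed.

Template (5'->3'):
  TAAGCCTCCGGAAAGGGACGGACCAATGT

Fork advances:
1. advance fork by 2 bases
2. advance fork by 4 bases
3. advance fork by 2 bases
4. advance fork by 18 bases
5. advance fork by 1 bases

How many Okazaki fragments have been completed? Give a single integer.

Answer: 9

Derivation:
Step 1: advance 2 -> fork_pos = 0 + 2 = 2. Next multiple of 3 is 3 (not reached); still 0 fragment(s).
Step 2: advance 4 -> fork_pos = 2 + 4 = 6. Reached multiple(s) of 3: 3, 6 -> fragments 1-2 completed (2 total).
Step 3: advance 2 -> fork_pos = 6 + 2 = 8. Next multiple of 3 is 9 (not reached); still 2 fragment(s).
Step 4: advance 18 -> fork_pos = 8 + 18 = 26. Reached multiple(s) of 3: 9, 12, 15, 18, 21, 24 -> fragments 3-8 completed (8 total).
Step 5: advance 1 -> fork_pos = 26 + 1 = 27. Reached multiple(s) of 3: 27 -> fragment 9 completed (9 total).
Check: final fork_pos = 27; the multiples of 3 that are <= 27 are 3..27 -> 27 // 3 = 9 completed fragment(s).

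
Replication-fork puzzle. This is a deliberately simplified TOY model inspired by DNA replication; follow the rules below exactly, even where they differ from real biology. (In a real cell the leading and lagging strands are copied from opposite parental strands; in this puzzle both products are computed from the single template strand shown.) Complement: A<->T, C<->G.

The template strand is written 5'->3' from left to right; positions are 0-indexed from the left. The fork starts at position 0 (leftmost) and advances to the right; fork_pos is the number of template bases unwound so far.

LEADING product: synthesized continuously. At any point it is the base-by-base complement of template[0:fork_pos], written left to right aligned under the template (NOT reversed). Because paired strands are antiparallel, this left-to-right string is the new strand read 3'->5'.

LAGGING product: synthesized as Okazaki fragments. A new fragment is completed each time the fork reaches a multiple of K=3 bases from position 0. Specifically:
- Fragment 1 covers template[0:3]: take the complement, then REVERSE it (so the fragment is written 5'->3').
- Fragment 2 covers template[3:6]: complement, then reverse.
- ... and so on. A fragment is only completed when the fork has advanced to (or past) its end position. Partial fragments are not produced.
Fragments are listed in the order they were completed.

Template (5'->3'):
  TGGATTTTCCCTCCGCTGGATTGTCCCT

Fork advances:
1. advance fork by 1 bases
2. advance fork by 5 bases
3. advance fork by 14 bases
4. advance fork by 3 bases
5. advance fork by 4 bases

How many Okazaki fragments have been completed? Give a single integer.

Answer: 9

Derivation:
Step 1: advance 1 -> fork_pos = 0 + 1 = 1. Next multiple of 3 is 3 (not reached); still 0 fragment(s).
Step 2: advance 5 -> fork_pos = 1 + 5 = 6. Reached multiple(s) of 3: 3, 6 -> fragments 1-2 completed (2 total).
Step 3: advance 14 -> fork_pos = 6 + 14 = 20. Reached multiple(s) of 3: 9, 12, 15, 18 -> fragments 3-6 completed (6 total).
Step 4: advance 3 -> fork_pos = 20 + 3 = 23. Reached multiple(s) of 3: 21 -> fragment 7 completed (7 total).
Step 5: advance 4 -> fork_pos = 23 + 4 = 27. Reached multiple(s) of 3: 24, 27 -> fragments 8-9 completed (9 total).
Check: final fork_pos = 27; the multiples of 3 that are <= 27 are 3..27 -> 27 // 3 = 9 completed fragment(s).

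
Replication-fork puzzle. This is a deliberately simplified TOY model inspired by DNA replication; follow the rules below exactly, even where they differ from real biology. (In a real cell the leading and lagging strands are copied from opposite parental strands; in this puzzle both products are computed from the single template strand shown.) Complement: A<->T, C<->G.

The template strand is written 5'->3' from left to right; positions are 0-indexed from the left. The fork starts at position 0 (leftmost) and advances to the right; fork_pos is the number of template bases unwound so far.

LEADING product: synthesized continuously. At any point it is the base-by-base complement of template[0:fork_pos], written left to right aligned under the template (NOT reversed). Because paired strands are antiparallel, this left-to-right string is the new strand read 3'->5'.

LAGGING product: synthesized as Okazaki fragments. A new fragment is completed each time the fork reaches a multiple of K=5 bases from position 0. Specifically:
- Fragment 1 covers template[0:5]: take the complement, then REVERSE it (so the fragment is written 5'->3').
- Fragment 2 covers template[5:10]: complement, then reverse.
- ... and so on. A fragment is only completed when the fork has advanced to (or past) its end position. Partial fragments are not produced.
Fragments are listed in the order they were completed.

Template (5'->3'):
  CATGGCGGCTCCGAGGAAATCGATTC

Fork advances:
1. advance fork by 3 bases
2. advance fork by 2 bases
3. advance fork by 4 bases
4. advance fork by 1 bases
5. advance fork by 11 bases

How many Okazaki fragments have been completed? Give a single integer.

Step 1: advance 3 -> fork_pos = 0 + 3 = 3. Next multiple of 5 is 5 (not reached); still 0 fragment(s).
Step 2: advance 2 -> fork_pos = 3 + 2 = 5. Reached multiple(s) of 5: 5 -> fragment 1 completed (1 total).
Step 3: advance 4 -> fork_pos = 5 + 4 = 9. Next multiple of 5 is 10 (not reached); still 1 fragment(s).
Step 4: advance 1 -> fork_pos = 9 + 1 = 10. Reached multiple(s) of 5: 10 -> fragment 2 completed (2 total).
Step 5: advance 11 -> fork_pos = 10 + 11 = 21. Reached multiple(s) of 5: 15, 20 -> fragments 3-4 completed (4 total).
Check: final fork_pos = 21; the multiples of 5 that are <= 21 are 5..20 -> 21 // 5 = 4 completed fragment(s).

Answer: 4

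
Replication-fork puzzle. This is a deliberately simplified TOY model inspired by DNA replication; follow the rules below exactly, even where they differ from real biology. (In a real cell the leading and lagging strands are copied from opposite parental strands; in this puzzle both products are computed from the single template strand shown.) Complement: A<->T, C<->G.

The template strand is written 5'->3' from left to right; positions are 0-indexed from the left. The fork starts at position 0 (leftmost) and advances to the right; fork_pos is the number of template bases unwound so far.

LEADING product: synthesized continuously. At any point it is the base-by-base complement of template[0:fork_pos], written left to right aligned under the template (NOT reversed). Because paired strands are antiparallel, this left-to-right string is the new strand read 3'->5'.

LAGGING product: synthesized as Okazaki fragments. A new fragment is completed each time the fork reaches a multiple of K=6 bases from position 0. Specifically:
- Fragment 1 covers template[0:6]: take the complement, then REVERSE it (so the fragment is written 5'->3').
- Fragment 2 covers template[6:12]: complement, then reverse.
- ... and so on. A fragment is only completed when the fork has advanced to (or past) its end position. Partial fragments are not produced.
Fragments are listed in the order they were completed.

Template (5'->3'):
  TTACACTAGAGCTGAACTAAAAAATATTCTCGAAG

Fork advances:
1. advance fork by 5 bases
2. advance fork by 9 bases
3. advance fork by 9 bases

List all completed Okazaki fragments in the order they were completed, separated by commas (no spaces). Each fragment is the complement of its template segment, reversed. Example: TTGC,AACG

Answer: GTGTAA,GCTCTA,AGTTCA

Derivation:
Step 1: advance 5 -> fork_pos = 0 + 5 = 5. Next multiple of 6 is 6 (not reached); still 0 fragment(s).
Step 2: advance 9 -> fork_pos = 5 + 9 = 14. Reached multiple(s) of 6: 6, 12 -> fragments 1-2 completed (2 total).
Step 3: advance 9 -> fork_pos = 14 + 9 = 23. Reached multiple(s) of 6: 18 -> fragment 3 completed (3 total).
Final fork_pos = 23, so 3 fragment(s) are complete. Build each: template segment -> complement -> reverse.
Fragment 1: template[0:6] = TTACAC -> complement AATGTG -> reversed GTGTAA
Fragment 2: template[6:12] = TAGAGC -> complement ATCTCG -> reversed GCTCTA
Fragment 3: template[12:18] = TGAACT -> complement ACTTGA -> reversed AGTTCA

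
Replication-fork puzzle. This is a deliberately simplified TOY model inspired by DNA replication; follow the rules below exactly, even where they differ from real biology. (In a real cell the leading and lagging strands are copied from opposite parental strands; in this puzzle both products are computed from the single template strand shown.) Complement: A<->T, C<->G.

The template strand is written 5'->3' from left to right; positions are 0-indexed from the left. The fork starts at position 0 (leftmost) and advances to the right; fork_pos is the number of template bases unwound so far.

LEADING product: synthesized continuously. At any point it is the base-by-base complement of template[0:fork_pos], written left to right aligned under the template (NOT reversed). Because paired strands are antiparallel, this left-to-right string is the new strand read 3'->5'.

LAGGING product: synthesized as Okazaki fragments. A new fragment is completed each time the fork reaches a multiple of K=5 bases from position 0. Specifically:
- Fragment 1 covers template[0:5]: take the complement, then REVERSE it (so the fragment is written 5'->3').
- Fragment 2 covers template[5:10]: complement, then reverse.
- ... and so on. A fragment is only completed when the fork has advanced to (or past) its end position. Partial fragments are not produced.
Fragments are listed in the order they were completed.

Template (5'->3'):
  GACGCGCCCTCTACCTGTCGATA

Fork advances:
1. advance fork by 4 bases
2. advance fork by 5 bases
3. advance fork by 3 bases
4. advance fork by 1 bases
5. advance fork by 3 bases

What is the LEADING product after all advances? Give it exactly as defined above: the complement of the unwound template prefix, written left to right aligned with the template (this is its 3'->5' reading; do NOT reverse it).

Answer: CTGCGCGGGAGATGGA

Derivation:
Step 1: advance 4 -> fork_pos = 0 + 4 = 4.
Step 2: advance 5 -> fork_pos = 4 + 5 = 9.
Step 3: advance 3 -> fork_pos = 9 + 3 = 12.
Step 4: advance 1 -> fork_pos = 12 + 1 = 13.
Step 5: advance 3 -> fork_pos = 13 + 3 = 16.
Unwound prefix: template[0:16] = GACGCGCCCTCTACCT
Complement it base by base (A<->T, C<->G), keeping left-to-right order:
  [0:5] GACGC -> CTGCG
  [5:10] GCCCT -> CGGGA
  [10:15] CTACC -> GATGG
  [15:16] T -> A
Concatenate: CTGCGCGGGAGATGGA (length 16; written aligned with the template, i.e. 3'->5').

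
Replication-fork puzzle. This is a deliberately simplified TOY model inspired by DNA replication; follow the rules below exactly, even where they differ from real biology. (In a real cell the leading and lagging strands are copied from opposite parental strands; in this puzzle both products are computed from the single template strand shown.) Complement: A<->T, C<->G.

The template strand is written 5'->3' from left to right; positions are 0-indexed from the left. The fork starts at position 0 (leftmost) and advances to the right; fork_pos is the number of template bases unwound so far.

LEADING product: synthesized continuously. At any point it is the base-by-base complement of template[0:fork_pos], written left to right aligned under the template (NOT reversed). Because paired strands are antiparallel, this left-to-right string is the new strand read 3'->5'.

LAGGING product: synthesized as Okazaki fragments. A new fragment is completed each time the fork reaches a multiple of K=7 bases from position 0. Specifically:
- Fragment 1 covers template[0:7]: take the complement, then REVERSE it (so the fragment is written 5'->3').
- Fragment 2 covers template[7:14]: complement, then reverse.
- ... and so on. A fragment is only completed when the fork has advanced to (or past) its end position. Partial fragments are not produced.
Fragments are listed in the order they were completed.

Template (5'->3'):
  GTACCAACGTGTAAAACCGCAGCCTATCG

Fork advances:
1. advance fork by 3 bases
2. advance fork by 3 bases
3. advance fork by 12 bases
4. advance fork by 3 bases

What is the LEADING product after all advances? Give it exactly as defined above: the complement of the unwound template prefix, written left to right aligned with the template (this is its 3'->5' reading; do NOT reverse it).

Answer: CATGGTTGCACATTTTGGCGT

Derivation:
Step 1: advance 3 -> fork_pos = 0 + 3 = 3.
Step 2: advance 3 -> fork_pos = 3 + 3 = 6.
Step 3: advance 12 -> fork_pos = 6 + 12 = 18.
Step 4: advance 3 -> fork_pos = 18 + 3 = 21.
Unwound prefix: template[0:21] = GTACCAACGTGTAAAACCGCA
Complement it base by base (A<->T, C<->G), keeping left-to-right order:
  [0:5] GTACC -> CATGG
  [5:10] AACGT -> TTGCA
  [10:15] GTAAA -> CATTT
  [15:20] ACCGC -> TGGCG
  [20:21] A -> T
Concatenate: CATGGTTGCACATTTTGGCGT (length 21; written aligned with the template, i.e. 3'->5').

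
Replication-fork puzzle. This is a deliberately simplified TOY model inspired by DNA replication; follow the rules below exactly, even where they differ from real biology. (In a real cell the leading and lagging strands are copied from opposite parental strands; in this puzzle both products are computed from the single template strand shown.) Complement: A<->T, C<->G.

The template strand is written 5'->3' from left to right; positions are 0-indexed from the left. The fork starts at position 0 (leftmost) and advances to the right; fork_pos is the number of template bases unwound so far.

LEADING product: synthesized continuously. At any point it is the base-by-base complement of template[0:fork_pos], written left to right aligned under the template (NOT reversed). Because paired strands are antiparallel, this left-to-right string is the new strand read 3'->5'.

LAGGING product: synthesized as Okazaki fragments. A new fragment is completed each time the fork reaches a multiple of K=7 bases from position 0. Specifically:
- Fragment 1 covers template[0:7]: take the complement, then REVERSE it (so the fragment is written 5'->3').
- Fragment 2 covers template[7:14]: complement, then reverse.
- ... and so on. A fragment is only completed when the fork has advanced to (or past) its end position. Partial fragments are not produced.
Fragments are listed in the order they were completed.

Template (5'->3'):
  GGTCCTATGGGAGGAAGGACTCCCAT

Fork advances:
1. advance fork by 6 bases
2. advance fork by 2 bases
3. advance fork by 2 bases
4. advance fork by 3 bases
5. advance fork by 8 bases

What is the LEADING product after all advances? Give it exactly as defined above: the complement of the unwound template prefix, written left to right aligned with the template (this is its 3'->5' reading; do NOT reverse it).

Step 1: advance 6 -> fork_pos = 0 + 6 = 6.
Step 2: advance 2 -> fork_pos = 6 + 2 = 8.
Step 3: advance 2 -> fork_pos = 8 + 2 = 10.
Step 4: advance 3 -> fork_pos = 10 + 3 = 13.
Step 5: advance 8 -> fork_pos = 13 + 8 = 21.
Unwound prefix: template[0:21] = GGTCCTATGGGAGGAAGGACT
Complement it base by base (A<->T, C<->G), keeping left-to-right order:
  [0:5] GGTCC -> CCAGG
  [5:10] TATGG -> ATACC
  [10:15] GAGGA -> CTCCT
  [15:20] AGGAC -> TCCTG
  [20:21] T -> A
Concatenate: CCAGGATACCCTCCTTCCTGA (length 21; written aligned with the template, i.e. 3'->5').

Answer: CCAGGATACCCTCCTTCCTGA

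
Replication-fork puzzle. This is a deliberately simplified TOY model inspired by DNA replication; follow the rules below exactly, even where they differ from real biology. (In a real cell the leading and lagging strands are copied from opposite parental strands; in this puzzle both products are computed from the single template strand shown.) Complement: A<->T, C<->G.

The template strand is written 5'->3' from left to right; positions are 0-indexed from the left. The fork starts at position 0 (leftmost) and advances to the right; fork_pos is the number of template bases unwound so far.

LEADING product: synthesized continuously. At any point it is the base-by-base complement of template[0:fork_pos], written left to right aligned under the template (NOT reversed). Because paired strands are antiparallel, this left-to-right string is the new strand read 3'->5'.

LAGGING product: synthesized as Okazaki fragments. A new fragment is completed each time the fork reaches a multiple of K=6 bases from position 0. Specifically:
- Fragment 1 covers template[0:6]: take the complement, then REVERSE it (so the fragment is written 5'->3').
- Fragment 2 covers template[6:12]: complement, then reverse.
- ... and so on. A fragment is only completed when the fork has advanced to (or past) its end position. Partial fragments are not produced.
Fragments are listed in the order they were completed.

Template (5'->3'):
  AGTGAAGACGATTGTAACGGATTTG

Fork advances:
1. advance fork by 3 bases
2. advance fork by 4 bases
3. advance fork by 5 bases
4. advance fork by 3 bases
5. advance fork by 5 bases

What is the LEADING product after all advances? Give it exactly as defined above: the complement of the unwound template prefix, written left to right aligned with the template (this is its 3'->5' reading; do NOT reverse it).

Answer: TCACTTCTGCTAACATTGCC

Derivation:
Step 1: advance 3 -> fork_pos = 0 + 3 = 3.
Step 2: advance 4 -> fork_pos = 3 + 4 = 7.
Step 3: advance 5 -> fork_pos = 7 + 5 = 12.
Step 4: advance 3 -> fork_pos = 12 + 3 = 15.
Step 5: advance 5 -> fork_pos = 15 + 5 = 20.
Unwound prefix: template[0:20] = AGTGAAGACGATTGTAACGG
Complement it base by base (A<->T, C<->G), keeping left-to-right order:
  [0:5] AGTGA -> TCACT
  [5:10] AGACG -> TCTGC
  [10:15] ATTGT -> TAACA
  [15:20] AACGG -> TTGCC
Concatenate: TCACTTCTGCTAACATTGCC (length 20; written aligned with the template, i.e. 3'->5').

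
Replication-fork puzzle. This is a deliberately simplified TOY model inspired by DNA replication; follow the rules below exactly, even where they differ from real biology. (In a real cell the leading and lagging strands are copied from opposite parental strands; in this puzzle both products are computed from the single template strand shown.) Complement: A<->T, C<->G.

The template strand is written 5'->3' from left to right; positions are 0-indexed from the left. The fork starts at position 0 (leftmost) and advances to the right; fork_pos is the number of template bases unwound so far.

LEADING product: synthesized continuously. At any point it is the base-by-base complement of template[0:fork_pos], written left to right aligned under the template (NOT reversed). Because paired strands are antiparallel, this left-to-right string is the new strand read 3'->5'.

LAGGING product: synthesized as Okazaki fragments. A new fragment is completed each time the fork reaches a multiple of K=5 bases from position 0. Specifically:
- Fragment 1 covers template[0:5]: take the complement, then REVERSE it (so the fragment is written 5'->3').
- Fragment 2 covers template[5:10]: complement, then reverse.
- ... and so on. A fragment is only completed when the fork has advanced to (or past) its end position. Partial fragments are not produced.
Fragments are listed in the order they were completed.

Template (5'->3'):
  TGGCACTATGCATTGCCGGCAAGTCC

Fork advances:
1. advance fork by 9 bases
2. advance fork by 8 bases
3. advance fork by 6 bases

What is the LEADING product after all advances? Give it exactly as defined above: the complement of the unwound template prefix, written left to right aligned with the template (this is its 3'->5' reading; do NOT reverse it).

Step 1: advance 9 -> fork_pos = 0 + 9 = 9.
Step 2: advance 8 -> fork_pos = 9 + 8 = 17.
Step 3: advance 6 -> fork_pos = 17 + 6 = 23.
Unwound prefix: template[0:23] = TGGCACTATGCATTGCCGGCAAG
Complement it base by base (A<->T, C<->G), keeping left-to-right order:
  [0:5] TGGCA -> ACCGT
  [5:10] CTATG -> GATAC
  [10:15] CATTG -> GTAAC
  [15:20] CCGGC -> GGCCG
  [20:23] AAG -> TTC
Concatenate: ACCGTGATACGTAACGGCCGTTC (length 23; written aligned with the template, i.e. 3'->5').

Answer: ACCGTGATACGTAACGGCCGTTC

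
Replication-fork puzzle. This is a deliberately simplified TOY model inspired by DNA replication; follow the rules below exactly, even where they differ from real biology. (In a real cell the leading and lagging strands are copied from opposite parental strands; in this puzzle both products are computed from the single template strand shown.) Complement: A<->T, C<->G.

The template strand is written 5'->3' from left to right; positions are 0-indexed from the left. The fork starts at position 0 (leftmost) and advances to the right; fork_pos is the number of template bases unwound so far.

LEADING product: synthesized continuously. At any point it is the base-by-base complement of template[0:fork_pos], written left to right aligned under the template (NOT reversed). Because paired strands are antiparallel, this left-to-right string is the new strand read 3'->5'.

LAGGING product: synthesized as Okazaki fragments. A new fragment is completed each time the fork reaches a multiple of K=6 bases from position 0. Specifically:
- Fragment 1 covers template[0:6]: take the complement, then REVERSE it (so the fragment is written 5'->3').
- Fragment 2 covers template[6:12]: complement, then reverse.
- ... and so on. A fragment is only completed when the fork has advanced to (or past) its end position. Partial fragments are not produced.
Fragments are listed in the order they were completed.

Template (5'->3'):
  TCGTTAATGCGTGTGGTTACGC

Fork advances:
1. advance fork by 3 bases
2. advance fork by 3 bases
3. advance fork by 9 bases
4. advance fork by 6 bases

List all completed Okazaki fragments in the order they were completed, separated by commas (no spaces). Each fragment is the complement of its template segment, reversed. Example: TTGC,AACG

Step 1: advance 3 -> fork_pos = 0 + 3 = 3. Next multiple of 6 is 6 (not reached); still 0 fragment(s).
Step 2: advance 3 -> fork_pos = 3 + 3 = 6. Reached multiple(s) of 6: 6 -> fragment 1 completed (1 total).
Step 3: advance 9 -> fork_pos = 6 + 9 = 15. Reached multiple(s) of 6: 12 -> fragment 2 completed (2 total).
Step 4: advance 6 -> fork_pos = 15 + 6 = 21. Reached multiple(s) of 6: 18 -> fragment 3 completed (3 total).
Final fork_pos = 21, so 3 fragment(s) are complete. Build each: template segment -> complement -> reverse.
Fragment 1: template[0:6] = TCGTTA -> complement AGCAAT -> reversed TAACGA
Fragment 2: template[6:12] = ATGCGT -> complement TACGCA -> reversed ACGCAT
Fragment 3: template[12:18] = GTGGTT -> complement CACCAA -> reversed AACCAC

Answer: TAACGA,ACGCAT,AACCAC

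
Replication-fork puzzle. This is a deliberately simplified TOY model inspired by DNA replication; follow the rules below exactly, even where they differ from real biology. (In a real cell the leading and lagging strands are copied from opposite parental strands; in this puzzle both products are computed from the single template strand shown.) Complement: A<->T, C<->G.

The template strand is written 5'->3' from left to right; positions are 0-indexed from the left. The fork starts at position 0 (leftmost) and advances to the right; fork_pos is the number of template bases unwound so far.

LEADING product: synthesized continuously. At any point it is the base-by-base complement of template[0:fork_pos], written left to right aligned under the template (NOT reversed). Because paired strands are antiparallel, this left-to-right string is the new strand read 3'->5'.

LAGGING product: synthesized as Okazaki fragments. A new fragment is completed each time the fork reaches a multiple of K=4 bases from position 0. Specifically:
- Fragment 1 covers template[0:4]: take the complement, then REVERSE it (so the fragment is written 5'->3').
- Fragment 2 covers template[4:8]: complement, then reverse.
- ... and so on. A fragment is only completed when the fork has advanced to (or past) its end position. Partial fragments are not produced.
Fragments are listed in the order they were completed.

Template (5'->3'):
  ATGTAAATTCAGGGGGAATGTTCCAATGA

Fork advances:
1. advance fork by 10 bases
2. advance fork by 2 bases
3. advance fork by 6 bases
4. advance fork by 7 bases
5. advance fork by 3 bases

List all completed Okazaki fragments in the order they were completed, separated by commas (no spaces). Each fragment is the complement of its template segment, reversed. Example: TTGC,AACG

Answer: ACAT,ATTT,CTGA,CCCC,CATT,GGAA,CATT

Derivation:
Step 1: advance 10 -> fork_pos = 0 + 10 = 10. Reached multiple(s) of 4: 4, 8 -> fragments 1-2 completed (2 total).
Step 2: advance 2 -> fork_pos = 10 + 2 = 12. Reached multiple(s) of 4: 12 -> fragment 3 completed (3 total).
Step 3: advance 6 -> fork_pos = 12 + 6 = 18. Reached multiple(s) of 4: 16 -> fragment 4 completed (4 total).
Step 4: advance 7 -> fork_pos = 18 + 7 = 25. Reached multiple(s) of 4: 20, 24 -> fragments 5-6 completed (6 total).
Step 5: advance 3 -> fork_pos = 25 + 3 = 28. Reached multiple(s) of 4: 28 -> fragment 7 completed (7 total).
Final fork_pos = 28, so 7 fragment(s) are complete. Build each: template segment -> complement -> reverse.
Fragment 1: template[0:4] = ATGT -> complement TACA -> reversed ACAT
Fragment 2: template[4:8] = AAAT -> complement TTTA -> reversed ATTT
Fragment 3: template[8:12] = TCAG -> complement AGTC -> reversed CTGA
Fragment 4: template[12:16] = GGGG -> complement CCCC -> reversed CCCC
Fragment 5: template[16:20] = AATG -> complement TTAC -> reversed CATT
Fragment 6: template[20:24] = TTCC -> complement AAGG -> reversed GGAA
Fragment 7: template[24:28] = AATG -> complement TTAC -> reversed CATT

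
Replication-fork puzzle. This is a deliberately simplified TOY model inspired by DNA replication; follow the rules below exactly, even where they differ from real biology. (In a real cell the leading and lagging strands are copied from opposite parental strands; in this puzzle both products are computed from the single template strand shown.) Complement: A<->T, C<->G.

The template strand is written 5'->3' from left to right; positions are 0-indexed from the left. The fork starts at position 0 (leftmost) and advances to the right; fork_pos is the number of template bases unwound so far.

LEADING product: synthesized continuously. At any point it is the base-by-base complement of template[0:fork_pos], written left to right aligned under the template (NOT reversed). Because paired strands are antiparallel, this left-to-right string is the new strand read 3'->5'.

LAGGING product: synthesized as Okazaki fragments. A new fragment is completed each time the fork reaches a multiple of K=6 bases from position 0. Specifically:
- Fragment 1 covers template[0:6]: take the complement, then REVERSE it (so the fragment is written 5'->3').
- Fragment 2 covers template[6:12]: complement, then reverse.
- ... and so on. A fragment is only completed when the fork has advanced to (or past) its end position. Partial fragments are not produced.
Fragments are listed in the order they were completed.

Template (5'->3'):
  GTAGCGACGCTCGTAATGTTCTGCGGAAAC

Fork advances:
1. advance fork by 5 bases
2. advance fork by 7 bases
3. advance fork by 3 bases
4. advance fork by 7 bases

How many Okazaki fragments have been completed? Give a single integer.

Step 1: advance 5 -> fork_pos = 0 + 5 = 5. Next multiple of 6 is 6 (not reached); still 0 fragment(s).
Step 2: advance 7 -> fork_pos = 5 + 7 = 12. Reached multiple(s) of 6: 6, 12 -> fragments 1-2 completed (2 total).
Step 3: advance 3 -> fork_pos = 12 + 3 = 15. Next multiple of 6 is 18 (not reached); still 2 fragment(s).
Step 4: advance 7 -> fork_pos = 15 + 7 = 22. Reached multiple(s) of 6: 18 -> fragment 3 completed (3 total).
Check: final fork_pos = 22; the multiples of 6 that are <= 22 are 6..18 -> 22 // 6 = 3 completed fragment(s).

Answer: 3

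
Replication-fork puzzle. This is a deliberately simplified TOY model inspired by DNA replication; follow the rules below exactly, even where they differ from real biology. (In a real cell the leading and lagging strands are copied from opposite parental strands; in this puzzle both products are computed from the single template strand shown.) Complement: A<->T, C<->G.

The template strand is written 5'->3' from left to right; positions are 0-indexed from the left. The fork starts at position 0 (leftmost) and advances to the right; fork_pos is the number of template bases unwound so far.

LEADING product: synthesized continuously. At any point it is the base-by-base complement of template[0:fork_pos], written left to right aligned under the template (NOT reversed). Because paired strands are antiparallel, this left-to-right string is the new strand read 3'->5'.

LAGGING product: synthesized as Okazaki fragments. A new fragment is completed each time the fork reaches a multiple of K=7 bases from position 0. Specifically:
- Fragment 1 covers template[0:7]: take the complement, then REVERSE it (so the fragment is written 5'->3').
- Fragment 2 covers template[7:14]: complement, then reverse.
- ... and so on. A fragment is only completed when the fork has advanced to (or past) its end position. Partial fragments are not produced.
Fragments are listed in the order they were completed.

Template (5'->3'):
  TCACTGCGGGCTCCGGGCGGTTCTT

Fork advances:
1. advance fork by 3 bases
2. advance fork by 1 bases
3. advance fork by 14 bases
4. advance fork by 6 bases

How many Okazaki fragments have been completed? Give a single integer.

Answer: 3

Derivation:
Step 1: advance 3 -> fork_pos = 0 + 3 = 3. Next multiple of 7 is 7 (not reached); still 0 fragment(s).
Step 2: advance 1 -> fork_pos = 3 + 1 = 4. Next multiple of 7 is 7 (not reached); still 0 fragment(s).
Step 3: advance 14 -> fork_pos = 4 + 14 = 18. Reached multiple(s) of 7: 7, 14 -> fragments 1-2 completed (2 total).
Step 4: advance 6 -> fork_pos = 18 + 6 = 24. Reached multiple(s) of 7: 21 -> fragment 3 completed (3 total).
Check: final fork_pos = 24; the multiples of 7 that are <= 24 are 7..21 -> 24 // 7 = 3 completed fragment(s).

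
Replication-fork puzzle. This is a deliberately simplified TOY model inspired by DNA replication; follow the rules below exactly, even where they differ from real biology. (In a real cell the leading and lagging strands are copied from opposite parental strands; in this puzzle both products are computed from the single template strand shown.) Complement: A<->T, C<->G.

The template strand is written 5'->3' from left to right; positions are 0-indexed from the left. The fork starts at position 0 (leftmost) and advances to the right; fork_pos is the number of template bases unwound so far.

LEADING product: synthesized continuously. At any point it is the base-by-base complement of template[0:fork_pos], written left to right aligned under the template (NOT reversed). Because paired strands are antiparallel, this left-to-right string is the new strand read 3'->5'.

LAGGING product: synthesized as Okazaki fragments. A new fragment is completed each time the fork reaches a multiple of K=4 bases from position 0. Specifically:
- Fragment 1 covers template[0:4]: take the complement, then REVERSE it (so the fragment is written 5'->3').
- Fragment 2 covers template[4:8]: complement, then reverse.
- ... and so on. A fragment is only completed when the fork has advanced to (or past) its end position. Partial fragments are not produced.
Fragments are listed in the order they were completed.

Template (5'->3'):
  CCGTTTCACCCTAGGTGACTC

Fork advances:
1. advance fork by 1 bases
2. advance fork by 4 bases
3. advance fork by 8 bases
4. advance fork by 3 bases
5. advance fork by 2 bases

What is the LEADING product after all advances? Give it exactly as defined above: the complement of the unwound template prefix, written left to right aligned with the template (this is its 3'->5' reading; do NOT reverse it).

Step 1: advance 1 -> fork_pos = 0 + 1 = 1.
Step 2: advance 4 -> fork_pos = 1 + 4 = 5.
Step 3: advance 8 -> fork_pos = 5 + 8 = 13.
Step 4: advance 3 -> fork_pos = 13 + 3 = 16.
Step 5: advance 2 -> fork_pos = 16 + 2 = 18.
Unwound prefix: template[0:18] = CCGTTTCACCCTAGGTGA
Complement it base by base (A<->T, C<->G), keeping left-to-right order:
  [0:5] CCGTT -> GGCAA
  [5:10] TCACC -> AGTGG
  [10:15] CTAGG -> GATCC
  [15:18] TGA -> ACT
Concatenate: GGCAAAGTGGGATCCACT (length 18; written aligned with the template, i.e. 3'->5').

Answer: GGCAAAGTGGGATCCACT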